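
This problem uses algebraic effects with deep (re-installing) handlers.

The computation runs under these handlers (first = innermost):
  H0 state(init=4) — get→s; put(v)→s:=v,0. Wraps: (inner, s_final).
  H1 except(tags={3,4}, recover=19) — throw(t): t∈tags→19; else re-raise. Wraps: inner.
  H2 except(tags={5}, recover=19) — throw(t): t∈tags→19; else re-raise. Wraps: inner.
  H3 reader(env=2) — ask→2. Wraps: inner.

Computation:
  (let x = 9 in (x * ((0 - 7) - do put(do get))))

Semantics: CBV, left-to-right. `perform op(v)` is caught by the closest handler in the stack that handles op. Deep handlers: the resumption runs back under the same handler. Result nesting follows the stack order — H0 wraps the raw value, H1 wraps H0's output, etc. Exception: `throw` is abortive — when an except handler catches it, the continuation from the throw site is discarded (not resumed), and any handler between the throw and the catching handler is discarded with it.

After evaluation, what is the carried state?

Evaluation trace:
get @ H0 ⇒ 4
put(4) @ H0 ⇒ s:=4
H0 returns (-63, 4)
H1 returns (-63, 4)
H2 returns (-63, 4)
H3 returns (-63, 4)
= (-63, 4)

Answer: 4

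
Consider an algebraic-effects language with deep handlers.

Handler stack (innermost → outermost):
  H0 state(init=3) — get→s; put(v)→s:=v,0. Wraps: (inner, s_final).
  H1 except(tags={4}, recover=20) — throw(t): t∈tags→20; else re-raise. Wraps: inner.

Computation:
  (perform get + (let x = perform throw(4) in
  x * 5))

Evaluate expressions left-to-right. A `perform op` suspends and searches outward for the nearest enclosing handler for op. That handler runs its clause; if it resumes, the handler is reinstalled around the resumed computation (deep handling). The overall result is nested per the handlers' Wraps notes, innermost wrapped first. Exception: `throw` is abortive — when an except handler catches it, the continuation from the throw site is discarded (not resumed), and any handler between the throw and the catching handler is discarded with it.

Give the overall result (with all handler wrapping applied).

Evaluation trace:
get @ H0 ⇒ 3
throw(4) @ H1 caught ⇒ 20
= 20

Answer: 20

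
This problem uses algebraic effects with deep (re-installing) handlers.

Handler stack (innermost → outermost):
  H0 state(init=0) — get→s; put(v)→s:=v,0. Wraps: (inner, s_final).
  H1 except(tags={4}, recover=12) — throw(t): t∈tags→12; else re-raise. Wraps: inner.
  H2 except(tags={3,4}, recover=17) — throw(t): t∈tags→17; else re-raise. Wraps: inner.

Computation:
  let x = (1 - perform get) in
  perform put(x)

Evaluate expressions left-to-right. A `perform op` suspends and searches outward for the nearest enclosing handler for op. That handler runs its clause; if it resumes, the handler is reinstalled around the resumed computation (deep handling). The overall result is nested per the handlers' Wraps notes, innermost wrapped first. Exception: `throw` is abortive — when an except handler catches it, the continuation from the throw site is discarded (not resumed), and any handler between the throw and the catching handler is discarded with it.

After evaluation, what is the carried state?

Working:
get @ H0 ⇒ 0
put(1) @ H0 ⇒ s:=1
H0 returns (0, 1)
H1 returns (0, 1)
H2 returns (0, 1)
= (0, 1)

Answer: 1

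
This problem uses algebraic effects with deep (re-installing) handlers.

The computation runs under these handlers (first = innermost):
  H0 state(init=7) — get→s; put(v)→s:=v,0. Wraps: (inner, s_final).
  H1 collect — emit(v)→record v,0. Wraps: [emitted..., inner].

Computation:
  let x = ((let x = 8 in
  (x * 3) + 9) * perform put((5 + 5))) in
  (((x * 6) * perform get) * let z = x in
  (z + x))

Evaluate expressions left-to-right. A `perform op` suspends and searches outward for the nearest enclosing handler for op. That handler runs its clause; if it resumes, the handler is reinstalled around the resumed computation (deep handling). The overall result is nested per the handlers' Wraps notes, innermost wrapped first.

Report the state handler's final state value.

Step-by-step:
put(10) @ H0 ⇒ s:=10
get @ H0 ⇒ 10
H0 returns (0, 10)
H1 returns [(0, 10)]
= [(0, 10)]

Answer: 10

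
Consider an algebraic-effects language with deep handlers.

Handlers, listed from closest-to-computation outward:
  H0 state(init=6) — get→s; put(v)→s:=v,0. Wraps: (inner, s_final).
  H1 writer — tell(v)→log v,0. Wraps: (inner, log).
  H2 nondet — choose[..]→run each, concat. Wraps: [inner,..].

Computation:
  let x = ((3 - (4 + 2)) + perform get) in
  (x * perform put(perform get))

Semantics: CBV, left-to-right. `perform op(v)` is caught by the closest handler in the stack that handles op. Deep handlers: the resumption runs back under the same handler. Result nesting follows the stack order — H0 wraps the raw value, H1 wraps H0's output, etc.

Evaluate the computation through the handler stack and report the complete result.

Answer: [((0, 6), ())]

Evaluation trace:
get @ H0 ⇒ 6
get @ H0 ⇒ 6
put(6) @ H0 ⇒ s:=6
H0 returns (0, 6)
H1 returns ((0, 6), ())
H2 returns [((0, 6), ())]
= [((0, 6), ())]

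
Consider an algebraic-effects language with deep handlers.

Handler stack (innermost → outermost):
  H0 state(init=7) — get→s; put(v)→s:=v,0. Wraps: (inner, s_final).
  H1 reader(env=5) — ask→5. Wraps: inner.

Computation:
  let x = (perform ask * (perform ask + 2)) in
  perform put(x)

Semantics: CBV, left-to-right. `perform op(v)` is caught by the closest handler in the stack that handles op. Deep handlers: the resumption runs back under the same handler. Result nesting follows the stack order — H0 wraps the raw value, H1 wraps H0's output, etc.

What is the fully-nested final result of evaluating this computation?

Evaluation trace:
ask @ H1 ⇒ 5
ask @ H1 ⇒ 5
put(35) @ H0 ⇒ s:=35
H0 returns (0, 35)
H1 returns (0, 35)
= (0, 35)

Answer: (0, 35)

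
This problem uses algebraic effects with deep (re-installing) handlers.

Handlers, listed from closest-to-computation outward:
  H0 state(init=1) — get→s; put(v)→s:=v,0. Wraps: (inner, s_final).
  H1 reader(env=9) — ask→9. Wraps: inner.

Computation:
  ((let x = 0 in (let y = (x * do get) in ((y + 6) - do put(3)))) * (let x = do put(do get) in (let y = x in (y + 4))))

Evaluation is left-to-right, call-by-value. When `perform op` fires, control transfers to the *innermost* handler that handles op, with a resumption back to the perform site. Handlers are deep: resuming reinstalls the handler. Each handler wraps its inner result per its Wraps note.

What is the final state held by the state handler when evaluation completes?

Working:
get @ H0 ⇒ 1
put(3) @ H0 ⇒ s:=3
get @ H0 ⇒ 3
put(3) @ H0 ⇒ s:=3
H0 returns (24, 3)
H1 returns (24, 3)
= (24, 3)

Answer: 3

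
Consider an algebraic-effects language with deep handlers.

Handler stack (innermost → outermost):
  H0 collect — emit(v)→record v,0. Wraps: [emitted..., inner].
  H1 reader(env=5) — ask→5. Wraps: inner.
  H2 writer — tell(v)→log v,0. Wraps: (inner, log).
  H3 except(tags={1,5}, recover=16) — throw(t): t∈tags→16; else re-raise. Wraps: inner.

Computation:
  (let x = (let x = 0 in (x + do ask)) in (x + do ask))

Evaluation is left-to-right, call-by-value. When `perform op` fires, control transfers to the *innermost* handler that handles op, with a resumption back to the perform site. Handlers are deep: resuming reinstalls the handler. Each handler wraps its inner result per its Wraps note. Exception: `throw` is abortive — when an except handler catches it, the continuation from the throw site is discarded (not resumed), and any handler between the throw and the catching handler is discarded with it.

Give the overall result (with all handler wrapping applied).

Answer: ([10], ())

Evaluation trace:
ask @ H1 ⇒ 5
ask @ H1 ⇒ 5
H0 returns [10]
H1 returns [10]
H2 returns ([10], ())
H3 returns ([10], ())
= ([10], ())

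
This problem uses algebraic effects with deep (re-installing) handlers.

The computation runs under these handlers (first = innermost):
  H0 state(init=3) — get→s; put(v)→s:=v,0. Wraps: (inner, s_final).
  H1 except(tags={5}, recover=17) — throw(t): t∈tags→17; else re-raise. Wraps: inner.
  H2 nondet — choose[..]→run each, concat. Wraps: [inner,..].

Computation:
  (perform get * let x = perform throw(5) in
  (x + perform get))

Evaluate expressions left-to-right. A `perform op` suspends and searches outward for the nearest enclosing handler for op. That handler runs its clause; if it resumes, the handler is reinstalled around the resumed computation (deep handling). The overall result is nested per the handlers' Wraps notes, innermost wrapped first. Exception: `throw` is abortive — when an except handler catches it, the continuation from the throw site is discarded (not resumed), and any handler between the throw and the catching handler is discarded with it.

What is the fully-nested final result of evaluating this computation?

Answer: [17]

Evaluation trace:
get @ H0 ⇒ 3
throw(5) @ H1 caught ⇒ 17
H2 returns [17]
= [17]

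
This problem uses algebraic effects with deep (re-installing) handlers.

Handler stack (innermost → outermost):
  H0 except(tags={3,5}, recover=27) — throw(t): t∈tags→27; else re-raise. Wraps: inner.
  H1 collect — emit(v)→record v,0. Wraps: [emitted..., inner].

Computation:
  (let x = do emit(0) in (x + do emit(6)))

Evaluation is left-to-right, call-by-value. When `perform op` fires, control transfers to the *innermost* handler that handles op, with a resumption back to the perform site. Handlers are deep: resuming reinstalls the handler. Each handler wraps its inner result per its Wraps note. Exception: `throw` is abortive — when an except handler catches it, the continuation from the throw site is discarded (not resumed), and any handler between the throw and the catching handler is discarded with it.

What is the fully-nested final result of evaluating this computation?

Working:
emit(0) @ H1 ⇒ out+=0
emit(6) @ H1 ⇒ out+=6
H0 returns 0
H1 returns [0, 6, 0]
= [0, 6, 0]

Answer: [0, 6, 0]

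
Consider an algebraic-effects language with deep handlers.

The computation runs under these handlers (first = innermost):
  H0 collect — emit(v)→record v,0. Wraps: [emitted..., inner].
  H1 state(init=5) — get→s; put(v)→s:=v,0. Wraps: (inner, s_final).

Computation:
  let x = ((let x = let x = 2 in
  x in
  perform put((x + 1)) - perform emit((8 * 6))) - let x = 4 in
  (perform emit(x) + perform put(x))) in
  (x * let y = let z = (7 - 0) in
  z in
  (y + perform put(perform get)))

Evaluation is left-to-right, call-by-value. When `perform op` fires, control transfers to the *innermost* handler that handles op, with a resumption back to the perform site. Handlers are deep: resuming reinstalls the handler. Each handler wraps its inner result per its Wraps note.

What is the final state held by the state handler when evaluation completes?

Answer: 4

Evaluation trace:
put(3) @ H1 ⇒ s:=3
emit(48) @ H0 ⇒ out+=48
emit(4) @ H0 ⇒ out+=4
put(4) @ H1 ⇒ s:=4
get @ H1 ⇒ 4
put(4) @ H1 ⇒ s:=4
H0 returns [48, 4, 0]
H1 returns ([48, 4, 0], 4)
= ([48, 4, 0], 4)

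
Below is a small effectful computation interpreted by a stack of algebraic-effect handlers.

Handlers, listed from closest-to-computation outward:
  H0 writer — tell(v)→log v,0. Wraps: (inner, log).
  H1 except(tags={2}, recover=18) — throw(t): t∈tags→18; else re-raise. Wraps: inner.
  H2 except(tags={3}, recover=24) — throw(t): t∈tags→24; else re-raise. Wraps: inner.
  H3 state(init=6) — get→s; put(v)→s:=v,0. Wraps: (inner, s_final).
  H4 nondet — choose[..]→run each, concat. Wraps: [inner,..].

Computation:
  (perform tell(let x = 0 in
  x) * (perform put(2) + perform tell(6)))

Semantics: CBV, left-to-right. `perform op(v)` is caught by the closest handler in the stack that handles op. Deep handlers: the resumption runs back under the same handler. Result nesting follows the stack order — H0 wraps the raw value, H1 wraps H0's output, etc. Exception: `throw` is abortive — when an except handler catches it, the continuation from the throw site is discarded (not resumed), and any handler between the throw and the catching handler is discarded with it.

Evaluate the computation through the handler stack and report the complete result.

Answer: [((0, (0, 6)), 2)]

Working:
tell(0) @ H0 ⇒ log+=0
put(2) @ H3 ⇒ s:=2
tell(6) @ H0 ⇒ log+=6
H0 returns (0, (0, 6))
H1 returns (0, (0, 6))
H2 returns (0, (0, 6))
H3 returns ((0, (0, 6)), 2)
H4 returns [((0, (0, 6)), 2)]
= [((0, (0, 6)), 2)]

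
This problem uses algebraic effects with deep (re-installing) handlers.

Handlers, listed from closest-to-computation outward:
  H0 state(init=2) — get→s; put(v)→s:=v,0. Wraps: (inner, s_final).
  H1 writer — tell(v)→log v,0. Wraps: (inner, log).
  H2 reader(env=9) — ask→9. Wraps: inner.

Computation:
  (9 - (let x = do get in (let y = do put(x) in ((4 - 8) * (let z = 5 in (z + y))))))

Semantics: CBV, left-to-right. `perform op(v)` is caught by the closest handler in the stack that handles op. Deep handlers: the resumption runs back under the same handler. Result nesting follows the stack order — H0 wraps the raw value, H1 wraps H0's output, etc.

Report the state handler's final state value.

Answer: 2

Evaluation trace:
get @ H0 ⇒ 2
put(2) @ H0 ⇒ s:=2
H0 returns (29, 2)
H1 returns ((29, 2), ())
H2 returns ((29, 2), ())
= ((29, 2), ())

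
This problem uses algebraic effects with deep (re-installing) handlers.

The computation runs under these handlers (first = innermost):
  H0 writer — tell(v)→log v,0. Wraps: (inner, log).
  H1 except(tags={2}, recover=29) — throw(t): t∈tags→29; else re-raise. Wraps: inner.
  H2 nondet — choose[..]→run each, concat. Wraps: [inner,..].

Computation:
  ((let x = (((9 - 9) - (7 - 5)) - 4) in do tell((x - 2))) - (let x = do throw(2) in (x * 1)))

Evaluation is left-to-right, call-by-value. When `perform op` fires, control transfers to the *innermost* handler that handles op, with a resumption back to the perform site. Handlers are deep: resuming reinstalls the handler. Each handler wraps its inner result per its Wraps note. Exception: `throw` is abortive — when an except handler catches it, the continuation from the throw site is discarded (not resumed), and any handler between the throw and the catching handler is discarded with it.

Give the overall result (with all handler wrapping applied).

Answer: [29]

Working:
tell(-8) @ H0 ⇒ log+=-8
throw(2) @ H1 caught ⇒ 29
H2 returns [29]
= [29]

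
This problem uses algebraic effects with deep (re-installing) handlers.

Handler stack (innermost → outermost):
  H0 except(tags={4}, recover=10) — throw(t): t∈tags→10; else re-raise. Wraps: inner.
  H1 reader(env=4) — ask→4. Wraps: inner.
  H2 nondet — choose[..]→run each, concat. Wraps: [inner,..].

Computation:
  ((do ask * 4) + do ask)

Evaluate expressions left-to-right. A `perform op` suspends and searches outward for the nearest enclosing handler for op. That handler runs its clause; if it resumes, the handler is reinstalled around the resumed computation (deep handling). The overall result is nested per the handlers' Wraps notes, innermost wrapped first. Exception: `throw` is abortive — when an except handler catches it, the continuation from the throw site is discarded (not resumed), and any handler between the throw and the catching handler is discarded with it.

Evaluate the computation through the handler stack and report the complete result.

Evaluation trace:
ask @ H1 ⇒ 4
ask @ H1 ⇒ 4
H0 returns 20
H1 returns 20
H2 returns [20]
= [20]

Answer: [20]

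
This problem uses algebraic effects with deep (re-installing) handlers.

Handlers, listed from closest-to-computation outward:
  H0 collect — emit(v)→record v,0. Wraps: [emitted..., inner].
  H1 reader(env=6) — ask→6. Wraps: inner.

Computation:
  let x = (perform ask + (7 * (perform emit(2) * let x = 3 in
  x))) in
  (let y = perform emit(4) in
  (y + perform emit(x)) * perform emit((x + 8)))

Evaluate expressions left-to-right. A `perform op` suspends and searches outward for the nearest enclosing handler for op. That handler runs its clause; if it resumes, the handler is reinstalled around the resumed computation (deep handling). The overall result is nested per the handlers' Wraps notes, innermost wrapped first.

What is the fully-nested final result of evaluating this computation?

Evaluation trace:
ask @ H1 ⇒ 6
emit(2) @ H0 ⇒ out+=2
emit(4) @ H0 ⇒ out+=4
emit(6) @ H0 ⇒ out+=6
emit(14) @ H0 ⇒ out+=14
H0 returns [2, 4, 6, 14, 0]
H1 returns [2, 4, 6, 14, 0]
= [2, 4, 6, 14, 0]

Answer: [2, 4, 6, 14, 0]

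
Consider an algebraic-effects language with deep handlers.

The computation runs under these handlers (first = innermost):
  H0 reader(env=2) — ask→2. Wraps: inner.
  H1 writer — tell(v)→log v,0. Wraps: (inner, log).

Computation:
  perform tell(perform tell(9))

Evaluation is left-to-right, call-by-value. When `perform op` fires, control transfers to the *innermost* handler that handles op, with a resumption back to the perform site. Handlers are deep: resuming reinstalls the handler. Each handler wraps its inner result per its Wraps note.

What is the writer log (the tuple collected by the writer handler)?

Answer: (9, 0)

Evaluation trace:
tell(9) @ H1 ⇒ log+=9
tell(0) @ H1 ⇒ log+=0
H0 returns 0
H1 returns (0, (9, 0))
= (0, (9, 0))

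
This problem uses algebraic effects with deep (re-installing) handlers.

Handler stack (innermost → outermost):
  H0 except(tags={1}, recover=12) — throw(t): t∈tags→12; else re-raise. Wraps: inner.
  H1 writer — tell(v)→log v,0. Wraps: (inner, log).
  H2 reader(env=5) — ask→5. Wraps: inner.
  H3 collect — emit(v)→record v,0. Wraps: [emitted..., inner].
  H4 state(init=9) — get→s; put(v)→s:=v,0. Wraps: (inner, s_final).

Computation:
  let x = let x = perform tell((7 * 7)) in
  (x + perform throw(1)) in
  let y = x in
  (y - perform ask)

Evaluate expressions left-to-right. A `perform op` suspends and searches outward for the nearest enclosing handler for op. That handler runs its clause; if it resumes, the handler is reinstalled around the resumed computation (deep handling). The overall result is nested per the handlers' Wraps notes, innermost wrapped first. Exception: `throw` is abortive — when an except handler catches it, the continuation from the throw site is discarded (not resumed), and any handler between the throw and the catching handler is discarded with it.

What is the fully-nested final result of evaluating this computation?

Answer: ([(12, (49))], 9)

Step-by-step:
tell(49) @ H1 ⇒ log+=49
throw(1) @ H0 caught ⇒ 12
H1 returns (12, (49))
H2 returns (12, (49))
H3 returns [(12, (49))]
H4 returns ([(12, (49))], 9)
= ([(12, (49))], 9)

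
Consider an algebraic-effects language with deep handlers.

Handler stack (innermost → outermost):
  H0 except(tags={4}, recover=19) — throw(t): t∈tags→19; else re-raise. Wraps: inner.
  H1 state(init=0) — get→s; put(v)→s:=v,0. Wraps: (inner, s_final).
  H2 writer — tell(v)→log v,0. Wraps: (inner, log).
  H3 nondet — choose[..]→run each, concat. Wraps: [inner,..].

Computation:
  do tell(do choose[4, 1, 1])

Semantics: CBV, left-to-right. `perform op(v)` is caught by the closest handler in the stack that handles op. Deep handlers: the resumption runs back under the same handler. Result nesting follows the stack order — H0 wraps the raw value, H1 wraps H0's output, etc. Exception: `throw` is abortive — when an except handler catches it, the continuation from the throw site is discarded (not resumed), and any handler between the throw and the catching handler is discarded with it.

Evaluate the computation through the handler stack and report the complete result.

Working:
choose[4, 1, 1] @ H3
  branch[0] choose=4:
    tell(4) @ H2 ⇒ log+=4
    H0 returns 0
    H1 returns (0, 0)
    H2 returns ((0, 0), (4))
    H3 returns [((0, 0), (4))]
  branch[1] choose=1:
    tell(1) @ H2 ⇒ log+=1
    H0 returns 0
    H1 returns (0, 0)
    H2 returns ((0, 0), (1))
    H3 returns [((0, 0), (1))]
  branch[2] choose=1:
    tell(1) @ H2 ⇒ log+=1
    H0 returns 0
    H1 returns (0, 0)
    H2 returns ((0, 0), (1))
    H3 returns [((0, 0), (1))]
= [((0, 0), (4)), ((0, 0), (1)), ((0, 0), (1))]

Answer: [((0, 0), (4)), ((0, 0), (1)), ((0, 0), (1))]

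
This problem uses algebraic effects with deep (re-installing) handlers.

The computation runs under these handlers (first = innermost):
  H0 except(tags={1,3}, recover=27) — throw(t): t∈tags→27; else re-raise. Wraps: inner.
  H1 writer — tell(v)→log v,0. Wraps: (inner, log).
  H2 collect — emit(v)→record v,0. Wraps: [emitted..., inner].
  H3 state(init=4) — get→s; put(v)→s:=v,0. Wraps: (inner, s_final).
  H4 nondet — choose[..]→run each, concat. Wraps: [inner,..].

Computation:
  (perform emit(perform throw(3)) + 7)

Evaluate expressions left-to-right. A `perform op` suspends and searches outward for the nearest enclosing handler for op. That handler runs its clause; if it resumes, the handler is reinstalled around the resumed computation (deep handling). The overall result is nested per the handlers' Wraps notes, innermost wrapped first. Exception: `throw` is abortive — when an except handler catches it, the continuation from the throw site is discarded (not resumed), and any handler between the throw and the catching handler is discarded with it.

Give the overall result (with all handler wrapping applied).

Answer: [([(27, ())], 4)]

Working:
throw(3) @ H0 caught ⇒ 27
H1 returns (27, ())
H2 returns [(27, ())]
H3 returns ([(27, ())], 4)
H4 returns [([(27, ())], 4)]
= [([(27, ())], 4)]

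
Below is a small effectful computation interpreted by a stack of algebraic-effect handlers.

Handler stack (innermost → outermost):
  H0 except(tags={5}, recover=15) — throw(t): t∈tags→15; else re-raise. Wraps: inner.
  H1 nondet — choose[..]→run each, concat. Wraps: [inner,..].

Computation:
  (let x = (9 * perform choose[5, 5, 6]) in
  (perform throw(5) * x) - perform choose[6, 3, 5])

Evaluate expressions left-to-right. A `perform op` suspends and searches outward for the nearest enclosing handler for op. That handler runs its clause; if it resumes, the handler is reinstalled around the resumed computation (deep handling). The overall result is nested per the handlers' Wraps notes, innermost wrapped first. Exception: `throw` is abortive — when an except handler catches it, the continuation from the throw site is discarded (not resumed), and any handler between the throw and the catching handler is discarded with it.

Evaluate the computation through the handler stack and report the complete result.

Answer: [15, 15, 15]

Working:
choose[5, 5, 6] @ H1
  branch[0] choose=5:
    throw(5) @ H0 caught ⇒ 15
    H1 returns [15]
  branch[1] choose=5:
    throw(5) @ H0 caught ⇒ 15
    H1 returns [15]
  branch[2] choose=6:
    throw(5) @ H0 caught ⇒ 15
    H1 returns [15]
= [15, 15, 15]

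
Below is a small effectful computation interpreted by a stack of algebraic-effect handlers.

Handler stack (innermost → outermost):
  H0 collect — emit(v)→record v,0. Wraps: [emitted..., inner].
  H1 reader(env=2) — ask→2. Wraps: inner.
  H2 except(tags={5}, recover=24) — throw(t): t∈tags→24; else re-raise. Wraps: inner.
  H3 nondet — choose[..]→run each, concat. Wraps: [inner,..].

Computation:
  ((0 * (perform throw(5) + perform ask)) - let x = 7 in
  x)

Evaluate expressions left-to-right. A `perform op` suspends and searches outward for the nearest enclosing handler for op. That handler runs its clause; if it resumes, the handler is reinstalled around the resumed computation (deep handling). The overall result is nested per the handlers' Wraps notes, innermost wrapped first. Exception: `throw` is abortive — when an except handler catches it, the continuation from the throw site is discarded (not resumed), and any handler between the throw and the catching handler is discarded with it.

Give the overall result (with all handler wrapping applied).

Step-by-step:
throw(5) @ H2 caught ⇒ 24
H3 returns [24]
= [24]

Answer: [24]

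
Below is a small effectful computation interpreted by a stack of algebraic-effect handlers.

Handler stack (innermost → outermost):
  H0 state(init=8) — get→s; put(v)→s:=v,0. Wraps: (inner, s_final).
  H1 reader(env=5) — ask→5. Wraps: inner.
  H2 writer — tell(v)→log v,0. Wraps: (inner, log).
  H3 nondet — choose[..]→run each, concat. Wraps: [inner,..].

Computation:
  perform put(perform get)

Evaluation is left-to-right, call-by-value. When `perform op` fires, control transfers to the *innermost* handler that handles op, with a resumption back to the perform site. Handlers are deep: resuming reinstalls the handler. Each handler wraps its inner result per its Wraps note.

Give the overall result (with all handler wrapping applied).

Answer: [((0, 8), ())]

Evaluation trace:
get @ H0 ⇒ 8
put(8) @ H0 ⇒ s:=8
H0 returns (0, 8)
H1 returns (0, 8)
H2 returns ((0, 8), ())
H3 returns [((0, 8), ())]
= [((0, 8), ())]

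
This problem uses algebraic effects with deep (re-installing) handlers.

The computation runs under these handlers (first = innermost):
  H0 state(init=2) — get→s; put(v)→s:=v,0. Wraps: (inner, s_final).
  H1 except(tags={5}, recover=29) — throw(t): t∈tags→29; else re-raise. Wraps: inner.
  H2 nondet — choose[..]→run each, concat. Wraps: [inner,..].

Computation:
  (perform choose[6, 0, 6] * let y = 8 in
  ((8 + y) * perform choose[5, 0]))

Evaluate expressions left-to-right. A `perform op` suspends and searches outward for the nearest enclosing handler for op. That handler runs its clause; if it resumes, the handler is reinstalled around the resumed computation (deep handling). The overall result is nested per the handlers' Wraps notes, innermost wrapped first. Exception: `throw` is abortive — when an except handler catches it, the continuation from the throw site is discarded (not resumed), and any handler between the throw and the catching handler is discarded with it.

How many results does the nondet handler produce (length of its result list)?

Answer: 6

Working:
choose[6, 0, 6] @ H2
  branch[0] choose=6:
    choose[5, 0] @ H2
      branch[0] choose=5:
        H0 returns (480, 2)
        H1 returns (480, 2)
        H2 returns [(480, 2)]
      branch[1] choose=0:
        H0 returns (0, 2)
        H1 returns (0, 2)
        H2 returns [(0, 2)]
  branch[1] choose=0:
    choose[5, 0] @ H2
      branch[0] choose=5:
        H0 returns (0, 2)
        H1 returns (0, 2)
        H2 returns [(0, 2)]
      branch[1] choose=0:
        H0 returns (0, 2)
        H1 returns (0, 2)
        H2 returns [(0, 2)]
  branch[2] choose=6:
    choose[5, 0] @ H2
      branch[0] choose=5:
        H0 returns (480, 2)
        H1 returns (480, 2)
        H2 returns [(480, 2)]
      branch[1] choose=0:
        H0 returns (0, 2)
        H1 returns (0, 2)
        H2 returns [(0, 2)]
= [(480, 2), (0, 2), (0, 2), (0, 2), (480, 2), (0, 2)]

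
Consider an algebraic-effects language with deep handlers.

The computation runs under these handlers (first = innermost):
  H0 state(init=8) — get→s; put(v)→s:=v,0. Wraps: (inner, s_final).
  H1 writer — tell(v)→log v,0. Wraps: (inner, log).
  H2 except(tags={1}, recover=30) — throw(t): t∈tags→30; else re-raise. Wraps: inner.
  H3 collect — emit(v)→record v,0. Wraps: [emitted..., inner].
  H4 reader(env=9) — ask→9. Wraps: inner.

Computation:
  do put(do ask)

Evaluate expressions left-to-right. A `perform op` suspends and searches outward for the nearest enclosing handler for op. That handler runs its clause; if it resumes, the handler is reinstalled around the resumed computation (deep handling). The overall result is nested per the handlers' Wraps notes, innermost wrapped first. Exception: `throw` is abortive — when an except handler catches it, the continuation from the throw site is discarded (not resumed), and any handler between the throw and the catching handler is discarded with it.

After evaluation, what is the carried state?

Step-by-step:
ask @ H4 ⇒ 9
put(9) @ H0 ⇒ s:=9
H0 returns (0, 9)
H1 returns ((0, 9), ())
H2 returns ((0, 9), ())
H3 returns [((0, 9), ())]
H4 returns [((0, 9), ())]
= [((0, 9), ())]

Answer: 9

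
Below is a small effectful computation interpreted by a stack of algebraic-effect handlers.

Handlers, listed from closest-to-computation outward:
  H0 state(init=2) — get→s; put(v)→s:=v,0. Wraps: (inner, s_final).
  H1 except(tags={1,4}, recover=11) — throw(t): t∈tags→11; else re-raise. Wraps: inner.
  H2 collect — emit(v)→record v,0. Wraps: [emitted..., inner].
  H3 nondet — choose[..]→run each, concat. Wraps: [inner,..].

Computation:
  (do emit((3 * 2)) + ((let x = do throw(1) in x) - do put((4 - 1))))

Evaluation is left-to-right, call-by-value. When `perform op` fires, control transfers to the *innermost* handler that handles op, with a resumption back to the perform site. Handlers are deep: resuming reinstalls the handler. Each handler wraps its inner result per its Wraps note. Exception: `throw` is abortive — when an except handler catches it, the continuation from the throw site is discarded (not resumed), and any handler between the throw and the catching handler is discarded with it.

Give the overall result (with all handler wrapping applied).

Answer: [[6, 11]]

Step-by-step:
emit(6) @ H2 ⇒ out+=6
throw(1) @ H1 caught ⇒ 11
H2 returns [6, 11]
H3 returns [[6, 11]]
= [[6, 11]]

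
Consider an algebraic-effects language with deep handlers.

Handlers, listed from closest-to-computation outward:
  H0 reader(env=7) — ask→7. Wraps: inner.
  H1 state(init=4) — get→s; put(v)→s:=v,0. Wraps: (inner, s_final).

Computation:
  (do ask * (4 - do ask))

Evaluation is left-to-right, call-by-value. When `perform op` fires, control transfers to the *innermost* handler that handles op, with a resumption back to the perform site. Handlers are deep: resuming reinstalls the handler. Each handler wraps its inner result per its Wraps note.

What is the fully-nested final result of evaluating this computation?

Working:
ask @ H0 ⇒ 7
ask @ H0 ⇒ 7
H0 returns -21
H1 returns (-21, 4)
= (-21, 4)

Answer: (-21, 4)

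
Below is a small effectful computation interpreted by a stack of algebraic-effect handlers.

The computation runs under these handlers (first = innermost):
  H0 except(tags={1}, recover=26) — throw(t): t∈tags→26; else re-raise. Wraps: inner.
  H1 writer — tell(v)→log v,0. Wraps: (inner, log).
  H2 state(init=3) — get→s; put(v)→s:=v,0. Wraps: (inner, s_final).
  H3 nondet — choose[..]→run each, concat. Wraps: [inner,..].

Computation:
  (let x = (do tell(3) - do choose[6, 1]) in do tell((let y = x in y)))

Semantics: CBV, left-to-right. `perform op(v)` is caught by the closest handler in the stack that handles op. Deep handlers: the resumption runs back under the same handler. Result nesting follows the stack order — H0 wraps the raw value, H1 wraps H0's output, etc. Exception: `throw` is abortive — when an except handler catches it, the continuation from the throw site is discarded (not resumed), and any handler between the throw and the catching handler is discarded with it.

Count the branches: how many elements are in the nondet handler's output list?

Working:
tell(3) @ H1 ⇒ log+=3
choose[6, 1] @ H3
  branch[0] choose=6:
    tell(-6) @ H1 ⇒ log+=-6
    H0 returns 0
    H1 returns (0, (3, -6))
    H2 returns ((0, (3, -6)), 3)
    H3 returns [((0, (3, -6)), 3)]
  branch[1] choose=1:
    tell(-1) @ H1 ⇒ log+=-1
    H0 returns 0
    H1 returns (0, (3, -1))
    H2 returns ((0, (3, -1)), 3)
    H3 returns [((0, (3, -1)), 3)]
= [((0, (3, -6)), 3), ((0, (3, -1)), 3)]

Answer: 2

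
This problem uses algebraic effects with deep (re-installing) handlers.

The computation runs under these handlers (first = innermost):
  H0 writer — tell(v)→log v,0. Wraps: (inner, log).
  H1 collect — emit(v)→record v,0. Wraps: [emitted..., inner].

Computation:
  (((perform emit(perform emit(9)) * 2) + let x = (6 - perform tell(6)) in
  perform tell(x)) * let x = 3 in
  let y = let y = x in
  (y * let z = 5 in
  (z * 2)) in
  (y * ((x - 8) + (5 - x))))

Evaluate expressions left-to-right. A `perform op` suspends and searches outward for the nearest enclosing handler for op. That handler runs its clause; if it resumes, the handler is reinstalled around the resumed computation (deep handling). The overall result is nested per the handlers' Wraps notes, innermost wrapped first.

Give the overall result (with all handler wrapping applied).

Step-by-step:
emit(9) @ H1 ⇒ out+=9
emit(0) @ H1 ⇒ out+=0
tell(6) @ H0 ⇒ log+=6
tell(6) @ H0 ⇒ log+=6
H0 returns (0, (6, 6))
H1 returns [9, 0, (0, (6, 6))]
= [9, 0, (0, (6, 6))]

Answer: [9, 0, (0, (6, 6))]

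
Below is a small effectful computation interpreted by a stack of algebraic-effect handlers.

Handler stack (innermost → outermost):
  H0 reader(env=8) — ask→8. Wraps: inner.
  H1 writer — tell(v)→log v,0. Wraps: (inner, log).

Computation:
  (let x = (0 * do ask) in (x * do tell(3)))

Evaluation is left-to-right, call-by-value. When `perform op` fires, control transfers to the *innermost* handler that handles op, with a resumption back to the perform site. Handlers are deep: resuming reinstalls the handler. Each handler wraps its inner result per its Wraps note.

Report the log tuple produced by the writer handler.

Answer: (3)

Working:
ask @ H0 ⇒ 8
tell(3) @ H1 ⇒ log+=3
H0 returns 0
H1 returns (0, (3))
= (0, (3))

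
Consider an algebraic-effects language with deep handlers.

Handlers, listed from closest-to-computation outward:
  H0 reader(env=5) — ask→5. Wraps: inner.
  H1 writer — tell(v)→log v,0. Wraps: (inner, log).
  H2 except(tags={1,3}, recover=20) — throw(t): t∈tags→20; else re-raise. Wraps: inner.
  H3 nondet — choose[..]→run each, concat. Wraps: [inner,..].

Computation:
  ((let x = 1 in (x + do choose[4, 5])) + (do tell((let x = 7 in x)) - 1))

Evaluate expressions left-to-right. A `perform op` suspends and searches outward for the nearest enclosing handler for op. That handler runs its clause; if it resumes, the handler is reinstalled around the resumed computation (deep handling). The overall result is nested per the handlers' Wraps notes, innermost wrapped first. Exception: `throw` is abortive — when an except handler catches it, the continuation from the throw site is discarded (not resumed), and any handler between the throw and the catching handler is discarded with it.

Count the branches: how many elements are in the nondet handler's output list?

Evaluation trace:
choose[4, 5] @ H3
  branch[0] choose=4:
    tell(7) @ H1 ⇒ log+=7
    H0 returns 4
    H1 returns (4, (7))
    H2 returns (4, (7))
    H3 returns [(4, (7))]
  branch[1] choose=5:
    tell(7) @ H1 ⇒ log+=7
    H0 returns 5
    H1 returns (5, (7))
    H2 returns (5, (7))
    H3 returns [(5, (7))]
= [(4, (7)), (5, (7))]

Answer: 2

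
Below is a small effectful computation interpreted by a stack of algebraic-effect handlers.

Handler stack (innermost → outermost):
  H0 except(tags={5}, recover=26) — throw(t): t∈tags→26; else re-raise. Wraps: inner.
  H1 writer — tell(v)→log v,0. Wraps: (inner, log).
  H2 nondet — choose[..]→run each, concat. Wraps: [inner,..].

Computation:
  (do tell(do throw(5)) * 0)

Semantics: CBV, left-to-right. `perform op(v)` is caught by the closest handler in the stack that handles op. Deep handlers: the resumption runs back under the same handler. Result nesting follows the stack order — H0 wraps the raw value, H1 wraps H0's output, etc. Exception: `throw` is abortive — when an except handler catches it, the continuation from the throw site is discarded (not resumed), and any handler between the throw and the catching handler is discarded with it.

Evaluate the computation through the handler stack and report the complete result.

Evaluation trace:
throw(5) @ H0 caught ⇒ 26
H1 returns (26, ())
H2 returns [(26, ())]
= [(26, ())]

Answer: [(26, ())]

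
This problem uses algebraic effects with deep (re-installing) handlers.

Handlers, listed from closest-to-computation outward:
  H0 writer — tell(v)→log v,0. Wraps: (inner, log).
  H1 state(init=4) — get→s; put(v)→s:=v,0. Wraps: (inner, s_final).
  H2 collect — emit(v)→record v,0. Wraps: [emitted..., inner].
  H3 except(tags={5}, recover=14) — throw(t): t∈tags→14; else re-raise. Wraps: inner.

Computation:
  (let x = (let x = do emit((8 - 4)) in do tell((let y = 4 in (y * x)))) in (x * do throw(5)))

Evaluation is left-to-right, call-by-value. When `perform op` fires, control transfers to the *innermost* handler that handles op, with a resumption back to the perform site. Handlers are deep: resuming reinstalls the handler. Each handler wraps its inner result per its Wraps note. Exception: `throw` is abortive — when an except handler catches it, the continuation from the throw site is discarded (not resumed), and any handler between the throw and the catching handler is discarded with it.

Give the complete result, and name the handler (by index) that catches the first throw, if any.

Answer: 14 ; first throw caught by: H3

Evaluation trace:
emit(4) @ H2 ⇒ out+=4
tell(0) @ H0 ⇒ log+=0
throw(5) @ H3 caught ⇒ 14
= 14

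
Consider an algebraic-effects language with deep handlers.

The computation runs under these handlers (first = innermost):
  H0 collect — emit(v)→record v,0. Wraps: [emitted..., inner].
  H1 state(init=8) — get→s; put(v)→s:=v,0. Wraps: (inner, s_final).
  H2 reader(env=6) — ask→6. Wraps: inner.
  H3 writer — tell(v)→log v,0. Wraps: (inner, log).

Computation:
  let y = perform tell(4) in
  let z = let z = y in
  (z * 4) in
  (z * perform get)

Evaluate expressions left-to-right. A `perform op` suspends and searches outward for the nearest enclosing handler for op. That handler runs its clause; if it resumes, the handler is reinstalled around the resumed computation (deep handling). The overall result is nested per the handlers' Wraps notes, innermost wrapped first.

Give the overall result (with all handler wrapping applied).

Working:
tell(4) @ H3 ⇒ log+=4
get @ H1 ⇒ 8
H0 returns [0]
H1 returns ([0], 8)
H2 returns ([0], 8)
H3 returns (([0], 8), (4))
= (([0], 8), (4))

Answer: (([0], 8), (4))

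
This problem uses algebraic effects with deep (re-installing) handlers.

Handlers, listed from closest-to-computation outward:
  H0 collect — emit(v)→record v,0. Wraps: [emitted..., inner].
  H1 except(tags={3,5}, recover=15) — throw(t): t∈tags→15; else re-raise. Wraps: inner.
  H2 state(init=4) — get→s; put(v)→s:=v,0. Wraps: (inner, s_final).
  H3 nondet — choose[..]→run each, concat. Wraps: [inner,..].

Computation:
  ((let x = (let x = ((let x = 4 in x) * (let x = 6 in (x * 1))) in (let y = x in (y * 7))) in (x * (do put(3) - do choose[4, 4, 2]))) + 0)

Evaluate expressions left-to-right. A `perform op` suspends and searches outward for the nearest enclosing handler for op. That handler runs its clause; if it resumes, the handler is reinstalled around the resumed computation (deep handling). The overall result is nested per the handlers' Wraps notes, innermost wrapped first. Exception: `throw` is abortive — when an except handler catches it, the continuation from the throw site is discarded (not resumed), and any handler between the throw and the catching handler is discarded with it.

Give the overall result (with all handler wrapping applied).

Working:
put(3) @ H2 ⇒ s:=3
choose[4, 4, 2] @ H3
  branch[0] choose=4:
    H0 returns [-672]
    H1 returns [-672]
    H2 returns ([-672], 3)
    H3 returns [([-672], 3)]
  branch[1] choose=4:
    H0 returns [-672]
    H1 returns [-672]
    H2 returns ([-672], 3)
    H3 returns [([-672], 3)]
  branch[2] choose=2:
    H0 returns [-336]
    H1 returns [-336]
    H2 returns ([-336], 3)
    H3 returns [([-336], 3)]
= [([-672], 3), ([-672], 3), ([-336], 3)]

Answer: [([-672], 3), ([-672], 3), ([-336], 3)]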